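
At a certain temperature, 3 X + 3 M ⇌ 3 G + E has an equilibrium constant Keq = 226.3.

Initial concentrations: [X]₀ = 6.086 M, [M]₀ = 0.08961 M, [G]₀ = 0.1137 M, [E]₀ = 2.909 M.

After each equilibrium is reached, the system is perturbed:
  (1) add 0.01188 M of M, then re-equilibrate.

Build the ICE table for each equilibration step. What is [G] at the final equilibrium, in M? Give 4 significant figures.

Q₀ = 0.02636 vs Keq = 226.3 ⇒ Q<K, forward
Step 1:
                    X           M           G           E
  I             6.086     0.08961      0.1137       2.909
  C          -0.08195    -0.08195     0.08195     0.02732
  E             6.004    0.007657      0.1957       2.936
  solve Keq expr → x = 0.02732; check Q = 226.3
Then add 0.01188 M of M.
Step 2:
                    X           M           G           E
  I             6.004     0.01954      0.1957       2.936
  C          -0.01141    -0.01141     0.01141    0.003805
  E             5.993    0.008123      0.2071        2.94
  solve Keq expr → x = 0.003805; check Q = 226.3

[G]_eq = 0.2071 M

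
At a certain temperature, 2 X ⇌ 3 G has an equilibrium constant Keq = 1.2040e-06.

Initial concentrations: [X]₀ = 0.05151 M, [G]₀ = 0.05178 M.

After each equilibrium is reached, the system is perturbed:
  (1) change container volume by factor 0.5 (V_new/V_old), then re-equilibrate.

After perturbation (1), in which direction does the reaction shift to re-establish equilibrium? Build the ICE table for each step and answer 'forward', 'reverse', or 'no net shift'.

Q₀ = 0.05232 vs Keq = 1.2040e-06 ⇒ Q>K, reverse
Step 1:
                   X          G
  I          0.05151    0.05178
  C          0.03315   -0.04973
  E          0.08466   0.002051
  solve Keq expr → x = -0.01658; check Q = 1.2040e-06
Then change container volume by factor 0.5 (V_new/V_old).
Step 2:
                   X          G
  I           0.1693   0.004102
  C       5.5943e-04 -8.3915e-04
  E           0.1699   0.003263
  solve Keq expr → x = -2.7972e-04; check Q = 1.2040e-06

Direction: reverse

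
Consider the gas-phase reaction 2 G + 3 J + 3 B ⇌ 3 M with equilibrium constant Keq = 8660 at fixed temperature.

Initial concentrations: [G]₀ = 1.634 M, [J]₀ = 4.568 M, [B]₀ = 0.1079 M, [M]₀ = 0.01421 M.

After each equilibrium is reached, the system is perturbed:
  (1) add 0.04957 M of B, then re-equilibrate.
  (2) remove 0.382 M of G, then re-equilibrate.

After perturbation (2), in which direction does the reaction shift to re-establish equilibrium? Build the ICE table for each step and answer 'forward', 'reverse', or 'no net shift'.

Q₀ = 8.9750e-06 vs Keq = 8660 ⇒ Q<K, forward
Step 1:
                   G          J          B          M
  init         1.634      4.568     0.1079    0.01421
  Δ         -0.07128    -0.1069    -0.1069     0.1069
  eq           1.563      4.461 9.8185e-04     0.1211
  solve Keq expr → x = 0.03564; check Q = 8660
Then add 0.04957 M of B.
Step 2:
                   G          J          B          M
  init         1.563      4.461    0.05055     0.1211
  Δ         -0.03276   -0.04914   -0.04914    0.04914
  eq            1.53      4.412   0.001415     0.1703
  solve Keq expr → x = 0.01638; check Q = 8660
Then remove 0.382 M of G.
Step 3:
                   G          J          B          M
  init         1.148      4.412   0.001415     0.1703
  Δ       1.9697e-04 2.9545e-04 2.9545e-04 -2.9545e-04
  eq           1.148      4.412   0.001711       0.17
  solve Keq expr → x = -9.8485e-05; check Q = 8660

Direction: reverse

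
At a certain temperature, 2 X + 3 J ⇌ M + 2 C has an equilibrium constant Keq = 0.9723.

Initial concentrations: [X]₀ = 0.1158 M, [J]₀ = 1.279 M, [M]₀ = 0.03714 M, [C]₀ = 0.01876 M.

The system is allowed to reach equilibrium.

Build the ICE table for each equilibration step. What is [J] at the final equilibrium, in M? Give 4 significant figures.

[J]_eq = 1.144 M

Q₀ = 4.6589e-04 vs Keq = 0.9723 ⇒ Q<K, forward
Step 1:
                  X         J         M         C
  Initial    0.1158     1.279   0.03714   0.01876
  Change   -0.08997    -0.135   0.04499   0.08997
  Equil     0.02583     1.144   0.08213    0.1087
  solve Keq expr → x = 0.04499; check Q = 0.9723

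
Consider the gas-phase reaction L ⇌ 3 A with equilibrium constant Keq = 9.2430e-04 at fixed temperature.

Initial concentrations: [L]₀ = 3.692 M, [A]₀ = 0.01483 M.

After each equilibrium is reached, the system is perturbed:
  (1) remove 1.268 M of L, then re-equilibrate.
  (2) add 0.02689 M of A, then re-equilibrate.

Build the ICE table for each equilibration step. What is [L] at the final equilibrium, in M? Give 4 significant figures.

[L]_eq = 2.394 M

Q₀ = 8.8341e-07 vs Keq = 9.2430e-04 ⇒ Q<K, forward
Step 1:
                    L           A
  init          3.692     0.01483
  Δ          -0.04504      0.1351
  eq            3.647      0.1499
  solve Keq expr → x = 0.04504; check Q = 9.2430e-04
Then remove 1.268 M of L.
Step 2:
                    L           A
  init          2.379      0.1499
  Δ          0.006594    -0.01978
  eq            2.386      0.1302
  solve Keq expr → x = -0.006594; check Q = 9.2430e-04
Then add 0.02689 M of A.
Step 3:
                    L           A
  init          2.386       0.157
  Δ          0.008909    -0.02673
  eq            2.394      0.1303
  solve Keq expr → x = -0.008909; check Q = 9.2430e-04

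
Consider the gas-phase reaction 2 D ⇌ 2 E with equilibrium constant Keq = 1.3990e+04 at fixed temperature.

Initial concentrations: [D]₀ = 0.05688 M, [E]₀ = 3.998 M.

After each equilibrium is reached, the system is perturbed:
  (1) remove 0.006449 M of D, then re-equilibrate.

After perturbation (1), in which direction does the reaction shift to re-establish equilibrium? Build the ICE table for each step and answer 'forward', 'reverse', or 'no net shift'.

Direction: reverse

Q₀ = 4940 vs Keq = 1.3990e+04 ⇒ Q<K, forward
Step 1:
                  D         E
  Initial   0.05688     3.998
  Change   -0.02289   0.02289
  Equil     0.03399     4.021
  solve Keq expr → x = 0.01144; check Q = 1.3990e+04
Then remove 0.006449 M of D.
Step 2:
                  D         E
  Initial   0.02755     4.021
  Change   0.006395 -0.006395
  Equil     0.03394     4.014
  solve Keq expr → x = -0.003197; check Q = 1.3990e+04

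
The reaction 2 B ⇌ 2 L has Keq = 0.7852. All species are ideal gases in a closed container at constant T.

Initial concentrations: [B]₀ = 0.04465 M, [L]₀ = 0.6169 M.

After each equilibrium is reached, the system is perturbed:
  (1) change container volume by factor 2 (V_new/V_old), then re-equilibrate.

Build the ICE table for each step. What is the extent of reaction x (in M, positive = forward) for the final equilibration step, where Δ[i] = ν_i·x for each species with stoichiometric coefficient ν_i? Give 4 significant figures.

Q₀ = 190.9 vs Keq = 0.7852 ⇒ Q>K, reverse
Step 1:
                   B          L
  Initial    0.04465     0.6169
  Change      0.3061    -0.3061
  Equil       0.3507     0.3108
  solve Keq expr → x = -0.153; check Q = 0.7852
Then change container volume by factor 2 (V_new/V_old).
Step 2:
                   B          L
  Initial     0.1754     0.1554
  Change           0          0
  Equil       0.1754     0.1554
  solve Keq expr → x = 0; check Q = 0.7852

x = 0 M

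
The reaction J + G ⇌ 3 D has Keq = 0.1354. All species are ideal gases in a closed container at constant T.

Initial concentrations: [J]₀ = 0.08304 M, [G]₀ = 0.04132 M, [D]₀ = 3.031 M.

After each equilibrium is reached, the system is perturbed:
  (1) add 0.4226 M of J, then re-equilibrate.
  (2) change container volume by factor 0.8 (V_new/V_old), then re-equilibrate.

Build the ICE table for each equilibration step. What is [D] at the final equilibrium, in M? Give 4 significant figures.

[D]_eq = 0.6315 M

Q₀ = 8115 vs Keq = 0.1354 ⇒ Q>K, reverse
Step 1:
                   J          G          D
  I          0.08304    0.04132      3.031
  C           0.8494     0.8494     -2.548
  E           0.9325     0.8908     0.4827
  solve Keq expr → x = -0.8494; check Q = 0.1354
Then add 0.4226 M of J.
Step 2:
                   J          G          D
  I            1.355     0.8908     0.4827
  C         -0.01917   -0.01917    0.05752
  E            1.336     0.8716     0.5402
  solve Keq expr → x = 0.01917; check Q = 0.1354
Then change container volume by factor 0.8 (V_new/V_old).
Step 3:
                   J          G          D
  I             1.67      1.089     0.6753
  C           0.0146     0.0146   -0.04379
  E            1.684      1.104     0.6315
  solve Keq expr → x = -0.0146; check Q = 0.1354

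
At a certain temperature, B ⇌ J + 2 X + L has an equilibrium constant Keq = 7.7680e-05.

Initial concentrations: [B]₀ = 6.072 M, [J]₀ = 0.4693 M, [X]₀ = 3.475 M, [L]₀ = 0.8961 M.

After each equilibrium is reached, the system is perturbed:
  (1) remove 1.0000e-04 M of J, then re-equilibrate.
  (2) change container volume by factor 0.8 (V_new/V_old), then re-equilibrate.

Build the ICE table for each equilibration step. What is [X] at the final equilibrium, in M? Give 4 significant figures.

Q₀ = 0.8363 vs Keq = 7.7680e-05 ⇒ Q>K, reverse
Step 1:
                    B           J           X           L
  Initial       6.072      0.4693       3.475      0.8961
  Change       0.4691     -0.4691     -0.9382     -0.4691
  Equil         6.541  1.8492e-04       2.537       0.427
  solve Keq expr → x = -0.4691; check Q = 7.7680e-05
Then remove 1.0000e-04 M of J.
Step 2:
                    B           J           X           L
  Initial       6.541  8.4921e-05       2.537       0.427
  Change  -9.9925e-05  9.9925e-05  1.9985e-04  9.9925e-05
  Equil         6.541  1.8485e-04       2.537      0.4271
  solve Keq expr → x = 9.9925e-05; check Q = 7.7680e-05
Then change container volume by factor 0.8 (V_new/V_old).
Step 3:
                    B           J           X           L
  Initial       8.176  2.3106e-04       3.171      0.5339
  Change   1.1271e-04 -1.1271e-04 -2.2543e-04 -1.1271e-04
  Equil         8.176  1.1834e-04       3.171      0.5337
  solve Keq expr → x = -1.1271e-04; check Q = 7.7680e-05

[X]_eq = 3.171 M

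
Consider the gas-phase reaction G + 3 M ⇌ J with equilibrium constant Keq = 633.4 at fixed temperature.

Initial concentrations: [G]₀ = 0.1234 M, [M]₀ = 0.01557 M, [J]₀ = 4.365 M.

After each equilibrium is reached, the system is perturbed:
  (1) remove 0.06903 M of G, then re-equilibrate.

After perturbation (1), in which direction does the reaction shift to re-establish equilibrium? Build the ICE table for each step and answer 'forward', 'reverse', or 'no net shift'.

Direction: reverse

Q₀ = 9.3714e+06 vs Keq = 633.4 ⇒ Q>K, reverse
Step 1:
                   G          M          J
  init        0.1234    0.01557      4.365
  Δ          0.09875     0.2963   -0.09875
  eq          0.2222     0.3118      4.266
  solve Keq expr → x = -0.09875; check Q = 633.4
Then remove 0.06903 M of G.
Step 2:
                   G          M          J
  init        0.1531     0.3118      4.266
  Δ          0.01095    0.03285   -0.01095
  eq          0.1641     0.3447      4.255
  solve Keq expr → x = -0.01095; check Q = 633.4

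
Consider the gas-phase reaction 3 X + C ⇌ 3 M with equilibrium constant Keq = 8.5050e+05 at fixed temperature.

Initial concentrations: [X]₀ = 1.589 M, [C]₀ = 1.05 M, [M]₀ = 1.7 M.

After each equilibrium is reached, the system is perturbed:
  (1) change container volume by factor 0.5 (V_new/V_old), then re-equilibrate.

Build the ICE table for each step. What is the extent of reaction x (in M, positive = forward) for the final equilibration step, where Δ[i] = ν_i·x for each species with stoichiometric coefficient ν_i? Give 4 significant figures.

Q₀ = 1.166 vs Keq = 8.5050e+05 ⇒ Q<K, forward
Step 1:
                    X           C           M
  init          1.589        1.05         1.7
  Δ            -1.547     -0.5156       1.547
  eq          0.04223      0.5344       3.247
  solve Keq expr → x = 0.5156; check Q = 8.5050e+05
Then change container volume by factor 0.5 (V_new/V_old).
Step 2:
                    X           C           M
  init        0.08446       1.069       6.494
  Δ          -0.01713   -0.005709     0.01713
  eq          0.06733       1.063       6.511
  solve Keq expr → x = 0.005709; check Q = 8.5050e+05

x = 0.005709 M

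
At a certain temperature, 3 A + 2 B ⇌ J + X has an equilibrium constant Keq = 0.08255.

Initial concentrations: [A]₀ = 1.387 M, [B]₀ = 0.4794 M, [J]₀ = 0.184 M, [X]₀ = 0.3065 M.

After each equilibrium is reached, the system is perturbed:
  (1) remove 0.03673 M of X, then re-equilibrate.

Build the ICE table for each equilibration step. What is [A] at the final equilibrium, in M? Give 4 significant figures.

Q₀ = 0.09197 vs Keq = 0.08255 ⇒ Q>K, reverse
Step 1:
                    A           B           J           X
  Initial       1.387      0.4794       0.184      0.3065
  Change      0.01378    0.009187   -0.004593   -0.004593
  Equil         1.401      0.4886      0.1794      0.3019
  solve Keq expr → x = -0.004593; check Q = 0.08255
Then remove 0.03673 M of X.
Step 2:
                    A           B           J           X
  Initial       1.401      0.4886      0.1794      0.2652
  Change     -0.01624    -0.01083    0.005413    0.005413
  Equil         1.385      0.4778      0.1848      0.2706
  solve Keq expr → x = 0.005413; check Q = 0.08255

[A]_eq = 1.385 M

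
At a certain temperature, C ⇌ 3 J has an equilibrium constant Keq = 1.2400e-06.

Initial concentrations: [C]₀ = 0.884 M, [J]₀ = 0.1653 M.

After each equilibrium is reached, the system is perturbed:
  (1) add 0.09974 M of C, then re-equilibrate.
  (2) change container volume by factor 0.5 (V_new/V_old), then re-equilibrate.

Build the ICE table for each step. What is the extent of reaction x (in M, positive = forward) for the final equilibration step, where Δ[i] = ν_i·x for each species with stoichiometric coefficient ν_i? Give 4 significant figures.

Q₀ = 0.005109 vs Keq = 1.2400e-06 ⇒ Q>K, reverse
Step 1:
                  C         J
  Initial     0.884    0.1653
  Change     0.0516   -0.1548
  Equil      0.9356   0.01051
  solve Keq expr → x = -0.0516; check Q = 1.2400e-06
Then add 0.09974 M of C.
Step 2:
                  C         J
  Initial     1.035   0.01051
  Change  -1.2015e-04 3.6044e-04
  Equil       1.035   0.01087
  solve Keq expr → x = 1.2015e-04; check Q = 1.2400e-06
Then change container volume by factor 0.5 (V_new/V_old).
Step 3:
                  C         J
  Initial      2.07   0.02174
  Change   0.002679 -0.008037
  Equil       2.073    0.0137
  solve Keq expr → x = -0.002679; check Q = 1.2400e-06

x = -0.002679 M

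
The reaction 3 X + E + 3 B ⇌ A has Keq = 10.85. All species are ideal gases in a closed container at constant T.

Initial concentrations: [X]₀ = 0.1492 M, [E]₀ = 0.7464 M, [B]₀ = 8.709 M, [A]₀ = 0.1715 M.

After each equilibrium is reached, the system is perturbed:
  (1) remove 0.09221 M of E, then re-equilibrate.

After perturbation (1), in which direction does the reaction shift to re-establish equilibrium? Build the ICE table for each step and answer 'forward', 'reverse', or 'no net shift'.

Q₀ = 0.1047 vs Keq = 10.85 ⇒ Q<K, forward
Step 1:
                  X         E         B         A
  I          0.1492    0.7464     8.709    0.1715
  C         -0.1142  -0.03806   -0.1142   0.03806
  E         0.03502    0.7083     8.595    0.2096
  solve Keq expr → x = 0.03806; check Q = 10.85
Then remove 0.09221 M of E.
Step 2:
                  X         E         B         A
  I         0.03502    0.6161     8.595    0.2096
  C        0.001617 5.3913e-04  0.001617 -5.3913e-04
  E         0.03664    0.6167     8.596     0.209
  solve Keq expr → x = -5.3913e-04; check Q = 10.85

Direction: reverse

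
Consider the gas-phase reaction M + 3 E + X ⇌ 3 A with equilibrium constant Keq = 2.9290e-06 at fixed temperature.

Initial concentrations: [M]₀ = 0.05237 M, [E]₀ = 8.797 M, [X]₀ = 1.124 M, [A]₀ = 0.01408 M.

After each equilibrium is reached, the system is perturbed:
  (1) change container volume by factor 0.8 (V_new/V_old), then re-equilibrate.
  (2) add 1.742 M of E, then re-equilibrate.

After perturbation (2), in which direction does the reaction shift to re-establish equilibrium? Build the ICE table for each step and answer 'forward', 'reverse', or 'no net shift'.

Direction: forward

Q₀ = 6.9655e-08 vs Keq = 2.9290e-06 ⇒ Q<K, forward
Step 1:
                    M           E           X           A
  I           0.05237       8.797       1.124     0.01408
  C          -0.01037    -0.03111    -0.01037     0.03111
  E             0.042       8.766       1.114     0.04519
  solve Keq expr → x = 0.01037; check Q = 2.9290e-06
Then change container volume by factor 0.8 (V_new/V_old).
Step 2:
                    M           E           X           A
  I            0.0525       10.96       1.392     0.05649
  C         -0.002621   -0.007864   -0.002621    0.007864
  E           0.04988       10.95       1.389     0.06435
  solve Keq expr → x = 0.002621; check Q = 2.9290e-06
Then add 1.742 M of E.
Step 3:
                    M           E           X           A
  I           0.04988       12.69       1.389     0.06435
  C         -0.002889   -0.008668   -0.002889    0.008668
  E           0.04699       12.68       1.387     0.07302
  solve Keq expr → x = 0.002889; check Q = 2.9290e-06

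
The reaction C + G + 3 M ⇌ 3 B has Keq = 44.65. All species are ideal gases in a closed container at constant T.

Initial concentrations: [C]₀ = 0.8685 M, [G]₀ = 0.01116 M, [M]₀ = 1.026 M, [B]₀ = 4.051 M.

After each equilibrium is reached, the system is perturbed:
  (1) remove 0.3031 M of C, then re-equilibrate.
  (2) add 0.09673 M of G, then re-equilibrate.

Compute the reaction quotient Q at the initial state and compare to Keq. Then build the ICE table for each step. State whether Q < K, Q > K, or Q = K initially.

Q₀ = 6351 vs Keq = 44.65 ⇒ Q>K, reverse
Step 1:
                  C         G         M         B
  init       0.8685   0.01116     1.026     4.051
  Δ          0.1962    0.1962    0.5887   -0.5887
  eq          1.065    0.2074     1.615     3.462
  solve Keq expr → x = -0.1962; check Q = 44.65
Then remove 0.3031 M of C.
Step 2:
                  C         G         M         B
  init       0.7616    0.2074     1.615     3.462
  Δ         0.02404   0.02404   0.07213  -0.07213
  eq         0.7857    0.2314     1.687      3.39
  solve Keq expr → x = -0.02404; check Q = 44.65
Then add 0.09673 M of G.
Step 3:
                  C         G         M         B
  init       0.7857    0.3282     1.687      3.39
  Δ        -0.02777  -0.02777  -0.08332   0.08332
  eq         0.7579    0.3004     1.603     3.474
  solve Keq expr → x = 0.02777; check Q = 44.65

Q₀ = 6351; Q > K (proceeds reverse)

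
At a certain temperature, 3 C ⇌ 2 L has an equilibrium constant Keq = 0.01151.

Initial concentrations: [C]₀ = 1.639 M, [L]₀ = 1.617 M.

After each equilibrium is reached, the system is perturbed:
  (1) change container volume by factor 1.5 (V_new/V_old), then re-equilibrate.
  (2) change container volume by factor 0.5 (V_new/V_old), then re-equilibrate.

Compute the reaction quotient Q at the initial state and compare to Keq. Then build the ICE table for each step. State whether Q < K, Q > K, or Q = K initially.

Q₀ = 0.5939; Q > K (proceeds reverse)

Q₀ = 0.5939 vs Keq = 0.01151 ⇒ Q>K, reverse
Step 1:
                    C           L
  init          1.639       1.617
  Δ             1.521      -1.014
  eq             3.16      0.6028
  solve Keq expr → x = -0.5071; check Q = 0.01151
Then change container volume by factor 1.5 (V_new/V_old).
Step 2:
                    C           L
  init          2.107      0.4018
  Δ            0.0817    -0.05447
  eq            2.189      0.3474
  solve Keq expr → x = -0.02723; check Q = 0.01151
Then change container volume by factor 0.5 (V_new/V_old).
Step 3:
                    C           L
  init          4.377      0.6947
  Δ           -0.2884      0.1923
  eq            4.089       0.887
  solve Keq expr → x = 0.09614; check Q = 0.01151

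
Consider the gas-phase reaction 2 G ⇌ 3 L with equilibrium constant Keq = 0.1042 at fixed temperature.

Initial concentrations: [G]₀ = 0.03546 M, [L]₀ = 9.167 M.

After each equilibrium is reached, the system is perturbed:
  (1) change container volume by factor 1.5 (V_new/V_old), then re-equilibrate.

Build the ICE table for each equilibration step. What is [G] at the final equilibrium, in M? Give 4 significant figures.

Q₀ = 6.1264e+05 vs Keq = 0.1042 ⇒ Q>K, reverse
Step 1:
                  G         L
  init      0.03546     9.167
  Δ           5.169    -7.754
  eq          5.205     1.413
  solve Keq expr → x = -2.585; check Q = 0.1042
Then change container volume by factor 1.5 (V_new/V_old).
Step 2:
                  G         L
  init         3.47    0.9422
  Δ        -0.07983    0.1197
  eq           3.39     1.062
  solve Keq expr → x = 0.03991; check Q = 0.1042

[G]_eq = 3.39 M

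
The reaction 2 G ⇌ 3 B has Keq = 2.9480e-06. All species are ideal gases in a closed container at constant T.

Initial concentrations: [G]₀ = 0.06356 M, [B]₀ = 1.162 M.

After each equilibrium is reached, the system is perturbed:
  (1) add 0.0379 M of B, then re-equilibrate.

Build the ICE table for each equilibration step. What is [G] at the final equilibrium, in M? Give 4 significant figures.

Q₀ = 388.4 vs Keq = 2.9480e-06 ⇒ Q>K, reverse
Step 1:
                   G          B
  I          0.06356      1.162
  C           0.7662     -1.149
  E           0.8298    0.01266
  solve Keq expr → x = -0.3831; check Q = 2.9480e-06
Then add 0.0379 M of B.
Step 2:
                   G          B
  I           0.8298    0.05056
  C           0.0251   -0.03765
  E           0.8549    0.01292
  solve Keq expr → x = -0.01255; check Q = 2.9480e-06

[G]_eq = 0.8549 M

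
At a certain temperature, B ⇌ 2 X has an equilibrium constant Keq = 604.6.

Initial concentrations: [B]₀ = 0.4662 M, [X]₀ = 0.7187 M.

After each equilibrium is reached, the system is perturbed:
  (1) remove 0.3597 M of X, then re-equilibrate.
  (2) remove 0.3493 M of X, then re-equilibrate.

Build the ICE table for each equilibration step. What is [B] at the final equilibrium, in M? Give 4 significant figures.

Q₀ = 1.108 vs Keq = 604.6 ⇒ Q<K, forward
Step 1:
                  B         X
  init       0.4662    0.7187
  Δ         -0.4617    0.9235
  eq        0.00446     1.642
  solve Keq expr → x = 0.4617; check Q = 604.6
Then remove 0.3597 M of X.
Step 2:
                  B         X
  init      0.00446     1.282
  Δ       -0.001725  0.003451
  eq       0.002735     1.286
  solve Keq expr → x = 0.001725; check Q = 604.6
Then remove 0.3493 M of X.
Step 3:
                  B         X
  init     0.002735    0.9366
  Δ       -0.001276  0.002552
  eq       0.001459    0.9392
  solve Keq expr → x = 0.001276; check Q = 604.6

[B]_eq = 0.001459 M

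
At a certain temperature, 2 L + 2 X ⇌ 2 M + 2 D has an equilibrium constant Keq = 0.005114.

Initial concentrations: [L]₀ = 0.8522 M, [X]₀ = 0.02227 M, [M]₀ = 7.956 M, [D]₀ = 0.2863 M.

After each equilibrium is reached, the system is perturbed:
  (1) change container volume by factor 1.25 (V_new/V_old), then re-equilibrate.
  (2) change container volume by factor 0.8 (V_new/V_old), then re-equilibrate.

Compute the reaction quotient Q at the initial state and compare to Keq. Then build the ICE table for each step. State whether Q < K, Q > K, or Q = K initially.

Q₀ = 1.4405e+04; Q > K (proceeds reverse)

Q₀ = 1.4405e+04 vs Keq = 0.005114 ⇒ Q>K, reverse
Step 1:
                    L           X           M           D
  init         0.8522     0.02227       7.956      0.2863
  Δ            0.2831      0.2831     -0.2831     -0.2831
  eq            1.135      0.3053       7.673    0.003231
  solve Keq expr → x = -0.1415; check Q = 0.005114
Then change container volume by factor 1.25 (V_new/V_old).
Step 2:
                    L           X           M           D
  init         0.9082      0.2443       6.138    0.002585
  Δ                 0           0           0           0
  eq           0.9082      0.2443       6.138    0.002585
  solve Keq expr → x = 0; check Q = 0.005114
Then change container volume by factor 0.8 (V_new/V_old).
Step 3:
                    L           X           M           D
  init          1.135      0.3053       7.673    0.003231
  Δ                 0           0           0           0
  eq            1.135      0.3053       7.673    0.003231
  solve Keq expr → x = 0; check Q = 0.005114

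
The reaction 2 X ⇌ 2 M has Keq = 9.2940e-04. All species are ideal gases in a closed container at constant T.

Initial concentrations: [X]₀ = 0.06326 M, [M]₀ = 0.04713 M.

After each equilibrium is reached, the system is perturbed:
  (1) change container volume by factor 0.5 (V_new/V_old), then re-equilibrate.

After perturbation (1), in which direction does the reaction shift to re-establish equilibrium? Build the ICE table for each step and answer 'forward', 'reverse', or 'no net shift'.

Direction: no net shift

Q₀ = 0.5551 vs Keq = 9.2940e-04 ⇒ Q>K, reverse
Step 1:
                    X           M
  Initial     0.06326     0.04713
  Change      0.04386    -0.04386
  Equil        0.1071    0.003266
  solve Keq expr → x = -0.02193; check Q = 9.2940e-04
Then change container volume by factor 0.5 (V_new/V_old).
Step 2:
                    X           M
  Initial      0.2142    0.006532
  Change            0           0
  Equil        0.2142    0.006532
  solve Keq expr → x = 0; check Q = 9.2940e-04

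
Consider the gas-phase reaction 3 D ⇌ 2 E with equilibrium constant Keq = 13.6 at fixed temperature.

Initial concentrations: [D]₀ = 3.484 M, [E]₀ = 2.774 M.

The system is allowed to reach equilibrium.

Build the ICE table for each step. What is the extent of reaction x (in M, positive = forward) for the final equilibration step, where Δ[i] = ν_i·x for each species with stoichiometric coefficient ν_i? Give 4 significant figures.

Q₀ = 0.182 vs Keq = 13.6 ⇒ Q<K, forward
Step 1:
                  D         E
  I           3.484     2.774
  C          -2.367     1.578
  E           1.117     4.352
  solve Keq expr → x = 0.7891; check Q = 13.6

x = 0.7891 M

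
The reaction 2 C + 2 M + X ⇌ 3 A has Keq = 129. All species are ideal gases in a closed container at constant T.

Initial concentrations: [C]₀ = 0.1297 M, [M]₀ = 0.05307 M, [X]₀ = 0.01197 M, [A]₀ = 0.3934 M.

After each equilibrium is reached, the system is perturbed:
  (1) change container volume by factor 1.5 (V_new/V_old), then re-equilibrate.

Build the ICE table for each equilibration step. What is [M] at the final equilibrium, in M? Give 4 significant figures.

Q₀ = 1.0736e+05 vs Keq = 129 ⇒ Q>K, reverse
Step 1:
                  C         M         X         A
  Initial    0.1297   0.05307   0.01197    0.3934
  Change     0.1079    0.1079   0.05393   -0.1618
  Equil      0.2376    0.1609    0.0659    0.2316
  solve Keq expr → x = -0.05393; check Q = 129
Then change container volume by factor 1.5 (V_new/V_old).
Step 2:
                  C         M         X         A
  Initial    0.1584    0.1073   0.04393    0.1544
  Change    0.01134   0.01134  0.005671  -0.01701
  Equil      0.1697    0.1186    0.0496    0.1374
  solve Keq expr → x = -0.005671; check Q = 129

[M]_eq = 0.1186 M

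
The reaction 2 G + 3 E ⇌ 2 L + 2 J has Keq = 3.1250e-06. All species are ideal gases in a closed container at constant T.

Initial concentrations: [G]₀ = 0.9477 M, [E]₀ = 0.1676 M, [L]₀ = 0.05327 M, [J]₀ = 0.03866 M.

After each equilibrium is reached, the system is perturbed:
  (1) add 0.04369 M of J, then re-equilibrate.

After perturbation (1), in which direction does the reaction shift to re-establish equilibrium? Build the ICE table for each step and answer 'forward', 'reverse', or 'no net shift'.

Direction: reverse

Q₀ = 0.001003 vs Keq = 3.1250e-06 ⇒ Q>K, reverse
Step 1:
                    G           E           L           J
  I            0.9477      0.1676     0.05327     0.03866
  C           0.03097     0.04646    -0.03097    -0.03097
  E            0.9787      0.2141      0.0223    0.007685
  solve Keq expr → x = -0.01549; check Q = 3.1250e-06
Then add 0.04369 M of J.
Step 2:
                    G           E           L           J
  I            0.9787      0.2141      0.0223     0.05138
  C           0.01643     0.02464    -0.01643    -0.01643
  E            0.9951      0.2387     0.00587     0.03495
  solve Keq expr → x = -0.008213; check Q = 3.1250e-06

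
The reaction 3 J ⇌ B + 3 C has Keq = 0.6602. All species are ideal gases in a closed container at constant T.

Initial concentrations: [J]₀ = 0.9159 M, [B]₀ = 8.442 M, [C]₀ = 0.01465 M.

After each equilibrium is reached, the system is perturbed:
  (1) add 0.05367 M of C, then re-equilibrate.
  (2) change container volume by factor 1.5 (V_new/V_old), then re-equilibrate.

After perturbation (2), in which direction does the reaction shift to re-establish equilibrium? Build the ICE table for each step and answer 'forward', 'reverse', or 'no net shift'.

Q₀ = 3.4547e-05 vs Keq = 0.6602 ⇒ Q<K, forward
Step 1:
                    J           B           C
  init         0.9159       8.442     0.01465
  Δ           -0.2634     0.08781      0.2634
  eq           0.6525        8.53      0.2781
  solve Keq expr → x = 0.08781; check Q = 0.6602
Then add 0.05367 M of C.
Step 2:
                    J           B           C
  init         0.6525        8.53      0.3317
  Δ           0.03753    -0.01251    -0.03753
  eq             0.69       8.517      0.2942
  solve Keq expr → x = -0.01251; check Q = 0.6602
Then change container volume by factor 1.5 (V_new/V_old).
Step 3:
                    J           B           C
  init           0.46       5.678      0.1961
  Δ          -0.01902     0.00634     0.01902
  eq            0.441       5.685      0.2152
  solve Keq expr → x = 0.00634; check Q = 0.6602

Direction: forward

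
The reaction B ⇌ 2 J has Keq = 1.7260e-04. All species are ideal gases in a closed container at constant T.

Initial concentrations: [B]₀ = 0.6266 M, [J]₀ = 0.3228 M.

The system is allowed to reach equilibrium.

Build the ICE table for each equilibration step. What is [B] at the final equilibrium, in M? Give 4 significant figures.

Q₀ = 0.1663 vs Keq = 1.7260e-04 ⇒ Q>K, reverse
Step 1:
                    B           J
  init         0.6266      0.3228
  Δ            0.1556     -0.3112
  eq           0.7822     0.01162
  solve Keq expr → x = -0.1556; check Q = 1.7260e-04

[B]_eq = 0.7822 M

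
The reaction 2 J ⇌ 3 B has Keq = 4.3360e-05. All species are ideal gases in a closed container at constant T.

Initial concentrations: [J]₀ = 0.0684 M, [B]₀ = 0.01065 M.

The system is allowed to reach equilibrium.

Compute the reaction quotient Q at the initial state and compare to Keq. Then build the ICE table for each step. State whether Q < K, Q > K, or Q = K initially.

Q₀ = 2.5819e-04; Q > K (proceeds reverse)

Q₀ = 2.5819e-04 vs Keq = 4.3360e-05 ⇒ Q>K, reverse
Step 1:
                   J          B
  init        0.0684    0.01065
  Δ         0.003067    -0.0046
  eq         0.07147    0.00605
  solve Keq expr → x = -0.001533; check Q = 4.3360e-05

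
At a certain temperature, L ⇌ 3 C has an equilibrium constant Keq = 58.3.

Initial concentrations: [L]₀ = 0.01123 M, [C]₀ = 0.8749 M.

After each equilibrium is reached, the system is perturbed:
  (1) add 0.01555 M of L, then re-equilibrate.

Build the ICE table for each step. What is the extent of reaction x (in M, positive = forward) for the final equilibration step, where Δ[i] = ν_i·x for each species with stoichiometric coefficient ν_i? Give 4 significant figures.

Q₀ = 59.63 vs Keq = 58.3 ⇒ Q>K, reverse
Step 1:
                    L           C
  I           0.01123      0.8749
  C        2.2986e-04 -6.8958e-04
  E           0.01146      0.8742
  solve Keq expr → x = -2.2986e-04; check Q = 58.3
Then add 0.01555 M of L.
Step 2:
                    L           C
  I           0.02701      0.8742
  C          -0.01384     0.04152
  E           0.01317      0.9157
  solve Keq expr → x = 0.01384; check Q = 58.3

x = 0.01384 M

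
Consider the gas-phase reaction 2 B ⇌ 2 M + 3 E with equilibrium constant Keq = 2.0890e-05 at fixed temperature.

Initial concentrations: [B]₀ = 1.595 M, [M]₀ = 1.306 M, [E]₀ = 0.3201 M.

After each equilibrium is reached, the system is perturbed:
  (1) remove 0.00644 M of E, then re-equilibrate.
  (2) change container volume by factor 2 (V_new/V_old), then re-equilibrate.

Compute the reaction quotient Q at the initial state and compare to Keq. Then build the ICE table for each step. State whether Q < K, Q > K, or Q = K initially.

Q₀ = 0.02199 vs Keq = 2.0890e-05 ⇒ Q>K, reverse
Step 1:
                    B           M           E
  init          1.595       1.306      0.3201
  Δ            0.1883     -0.1883     -0.2825
  eq            1.783       1.118     0.03761
  solve Keq expr → x = -0.09416; check Q = 2.0890e-05
Then remove 0.00644 M of E.
Step 2:
                    B           M           E
  init          1.783       1.118     0.03117
  Δ         -0.004192    0.004192    0.006287
  eq            1.779       1.122     0.03745
  solve Keq expr → x = 0.002096; check Q = 2.0890e-05
Then change container volume by factor 2 (V_new/V_old).
Step 3:
                    B           M           E
  init         0.8896      0.5609     0.01873
  Δ          -0.01192     0.01192     0.01787
  eq           0.8777      0.5728      0.0366
  solve Keq expr → x = 0.005958; check Q = 2.0890e-05

Q₀ = 0.02199; Q > K (proceeds reverse)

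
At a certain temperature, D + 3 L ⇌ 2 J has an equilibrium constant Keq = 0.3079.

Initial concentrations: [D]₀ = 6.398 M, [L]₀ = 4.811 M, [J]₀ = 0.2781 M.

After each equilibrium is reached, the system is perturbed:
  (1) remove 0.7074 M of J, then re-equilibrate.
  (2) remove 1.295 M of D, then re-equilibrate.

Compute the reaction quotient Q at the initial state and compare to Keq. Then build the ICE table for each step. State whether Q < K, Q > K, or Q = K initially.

Q₀ = 1.0856e-04 vs Keq = 0.3079 ⇒ Q<K, forward
Step 1:
                  D         L         J
  init        6.398     4.811    0.2781
  Δ          -1.089    -3.266     2.177
  eq          5.309     1.545     2.455
  solve Keq expr → x = 1.089; check Q = 0.3079
Then remove 0.7074 M of J.
Step 2:
                  D         L         J
  init        5.309     1.545     1.748
  Δ        -0.07813   -0.2344    0.1563
  eq          5.231     1.311     1.904
  solve Keq expr → x = 0.07813; check Q = 0.3079
Then remove 1.295 M of D.
Step 3:
                  D         L         J
  init        3.936     1.311     1.904
  Δ         0.03153    0.0946  -0.06307
  eq          3.968     1.405     1.841
  solve Keq expr → x = -0.03153; check Q = 0.3079

Q₀ = 1.0856e-04; Q < K (proceeds forward)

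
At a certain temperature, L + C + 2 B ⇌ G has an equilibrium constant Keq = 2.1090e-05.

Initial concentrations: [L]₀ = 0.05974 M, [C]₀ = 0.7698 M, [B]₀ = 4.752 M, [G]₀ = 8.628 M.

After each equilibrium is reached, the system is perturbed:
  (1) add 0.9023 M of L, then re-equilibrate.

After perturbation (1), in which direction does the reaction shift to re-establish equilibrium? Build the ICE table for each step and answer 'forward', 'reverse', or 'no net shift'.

Q₀ = 8.308 vs Keq = 2.1090e-05 ⇒ Q>K, reverse
Step 1:
                    L           C           B           G
  I           0.05974      0.7698       4.752       8.628
  C             7.989       7.989       15.98      -7.989
  E             8.049       8.759       20.73      0.6389
  solve Keq expr → x = -7.989; check Q = 2.1090e-05
Then add 0.9023 M of L.
Step 2:
                    L           C           B           G
  I             8.951       8.759       20.73      0.6389
  C          -0.05531    -0.05531     -0.1106     0.05531
  E             8.896       8.704       20.62      0.6942
  solve Keq expr → x = 0.05531; check Q = 2.1090e-05

Direction: forward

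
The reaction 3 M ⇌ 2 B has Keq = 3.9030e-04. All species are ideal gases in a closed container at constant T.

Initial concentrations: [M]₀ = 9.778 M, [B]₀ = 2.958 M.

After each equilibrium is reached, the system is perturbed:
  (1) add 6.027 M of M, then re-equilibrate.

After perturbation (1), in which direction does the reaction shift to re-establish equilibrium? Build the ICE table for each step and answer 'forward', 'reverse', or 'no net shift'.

Q₀ = 0.009359 vs Keq = 3.9030e-04 ⇒ Q>K, reverse
Step 1:
                  M         B
  I           9.778     2.958
  C           3.072    -2.048
  E           12.85      0.91
  solve Keq expr → x = -1.024; check Q = 3.9030e-04
Then add 6.027 M of M.
Step 2:
                  M         B
  I           18.88      0.91
  C         -0.8947    0.5965
  E           17.98     1.506
  solve Keq expr → x = 0.2982; check Q = 3.9030e-04

Direction: forward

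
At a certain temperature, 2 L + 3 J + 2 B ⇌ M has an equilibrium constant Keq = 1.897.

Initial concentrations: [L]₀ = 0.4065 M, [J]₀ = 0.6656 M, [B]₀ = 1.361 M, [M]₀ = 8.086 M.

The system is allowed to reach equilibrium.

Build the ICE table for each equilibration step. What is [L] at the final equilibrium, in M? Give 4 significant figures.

[L]_eq = 0.8088 M

Q₀ = 89.59 vs Keq = 1.897 ⇒ Q>K, reverse
Step 1:
                    L           J           B           M
  Initial      0.4065      0.6656       1.361       8.086
  Change       0.4023      0.6034      0.4023     -0.2011
  Equil        0.8088       1.269       1.763       7.885
  solve Keq expr → x = -0.2011; check Q = 1.897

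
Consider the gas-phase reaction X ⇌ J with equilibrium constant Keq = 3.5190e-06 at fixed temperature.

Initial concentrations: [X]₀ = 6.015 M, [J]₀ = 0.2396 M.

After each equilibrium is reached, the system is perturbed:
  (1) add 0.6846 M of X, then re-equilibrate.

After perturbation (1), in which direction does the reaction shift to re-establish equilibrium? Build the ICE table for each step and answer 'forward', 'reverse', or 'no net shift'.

Q₀ = 0.03983 vs Keq = 3.5190e-06 ⇒ Q>K, reverse
Step 1:
                  X         J
  Initial     6.015    0.2396
  Change     0.2396   -0.2396
  Equil       6.255 2.2010e-05
  solve Keq expr → x = -0.2396; check Q = 3.5190e-06
Then add 0.6846 M of X.
Step 2:
                  X         J
  Initial     6.939 2.2010e-05
  Change  -2.4091e-06 2.4091e-06
  Equil       6.939 2.4419e-05
  solve Keq expr → x = 2.4091e-06; check Q = 3.5190e-06

Direction: forward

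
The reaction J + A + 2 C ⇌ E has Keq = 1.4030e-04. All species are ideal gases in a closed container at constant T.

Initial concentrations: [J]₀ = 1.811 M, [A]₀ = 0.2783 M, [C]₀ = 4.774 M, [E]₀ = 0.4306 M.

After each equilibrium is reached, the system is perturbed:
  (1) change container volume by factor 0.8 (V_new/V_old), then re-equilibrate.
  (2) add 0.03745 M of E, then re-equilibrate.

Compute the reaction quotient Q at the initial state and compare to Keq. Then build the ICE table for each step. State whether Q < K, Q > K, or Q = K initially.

Q₀ = 0.03749; Q > K (proceeds reverse)

Q₀ = 0.03749 vs Keq = 1.4030e-04 ⇒ Q>K, reverse
Step 1:
                   J          A          C          E
  I            1.811     0.2783      4.774     0.4306
  C           0.4236     0.4236     0.8473    -0.4236
  E            2.235     0.7019      5.621   0.006954
  solve Keq expr → x = -0.4236; check Q = 1.4030e-04
Then change container volume by factor 0.8 (V_new/V_old).
Step 2:
                   J          A          C          E
  I            2.793     0.8774      7.027   0.008693
  C        -0.008006  -0.008006   -0.01601   0.008006
  E            2.785     0.8694      7.011     0.0167
  solve Keq expr → x = 0.008006; check Q = 1.4030e-04
Then add 0.03745 M of E.
Step 3:
                   J          A          C          E
  I            2.785     0.8694      7.011    0.05415
  C          0.03616    0.03616    0.07233   -0.03616
  E            2.821     0.9056      7.083    0.01798
  solve Keq expr → x = -0.03616; check Q = 1.4030e-04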